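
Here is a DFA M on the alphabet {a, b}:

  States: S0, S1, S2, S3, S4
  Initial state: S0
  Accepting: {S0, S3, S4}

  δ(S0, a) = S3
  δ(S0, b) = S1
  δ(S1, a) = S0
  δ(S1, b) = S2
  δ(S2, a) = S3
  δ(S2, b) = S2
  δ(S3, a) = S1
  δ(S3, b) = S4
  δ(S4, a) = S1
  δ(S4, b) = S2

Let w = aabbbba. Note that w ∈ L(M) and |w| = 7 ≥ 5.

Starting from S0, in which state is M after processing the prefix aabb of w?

S2

Run of M on the first 4 characters of w = a a b b:
  step 0: S0  (start)
  step 1: S3  (read a: S0→S3)
  step 2: S1  (read a: S3→S1)
  step 3: S2  (read b: S1→S2)
  step 4: S2  (read b: S2→S2)

After reading 4 characters, M is in state S2.
(This kind of state-tracing is the core of the pumping-lemma construction: with 5 states, pigeonhole forces a repeat within the first 5 steps.)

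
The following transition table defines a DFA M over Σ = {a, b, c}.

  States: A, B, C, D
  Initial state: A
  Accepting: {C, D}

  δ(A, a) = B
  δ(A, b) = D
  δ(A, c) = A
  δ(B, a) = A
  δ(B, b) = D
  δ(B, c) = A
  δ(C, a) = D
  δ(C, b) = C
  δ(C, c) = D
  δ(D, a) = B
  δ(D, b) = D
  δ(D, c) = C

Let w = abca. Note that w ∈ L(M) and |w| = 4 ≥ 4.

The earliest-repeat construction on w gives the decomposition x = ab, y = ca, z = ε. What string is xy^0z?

xy⁰z = xz = ab·ε = ab.
Reading y = ca takes M from D back to D, so after x the machine is still in D, and z then leads to the accepting state D. Hence ab ∈ L(M).

ab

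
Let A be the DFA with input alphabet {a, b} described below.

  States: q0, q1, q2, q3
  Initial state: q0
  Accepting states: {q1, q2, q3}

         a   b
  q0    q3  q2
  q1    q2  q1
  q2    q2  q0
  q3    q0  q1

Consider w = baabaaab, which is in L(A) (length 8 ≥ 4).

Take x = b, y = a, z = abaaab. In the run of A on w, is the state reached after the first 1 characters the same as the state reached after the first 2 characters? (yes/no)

yes

State sequence: q0 -b-> q2 -a-> q2

After x (step 1): q2. After xy (step 2): q2.
They match, so y = a drives A around a cycle from q2 back to itself; pumping y any number of times keeps A in q2 before reading z, and xyⁱz ∈ L(A) for every i ≥ 0.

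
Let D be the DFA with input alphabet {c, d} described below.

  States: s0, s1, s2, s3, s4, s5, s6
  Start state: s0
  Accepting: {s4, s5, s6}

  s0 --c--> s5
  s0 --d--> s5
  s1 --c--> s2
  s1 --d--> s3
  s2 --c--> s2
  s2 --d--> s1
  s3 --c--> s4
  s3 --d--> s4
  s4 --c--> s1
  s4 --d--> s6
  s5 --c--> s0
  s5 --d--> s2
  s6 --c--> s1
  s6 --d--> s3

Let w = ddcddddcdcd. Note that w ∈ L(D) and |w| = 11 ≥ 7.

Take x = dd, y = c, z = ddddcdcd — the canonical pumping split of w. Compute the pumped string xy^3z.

ddcccddddcdcd

xy^3z = dd·c·c·c·ddddcdcd = ddcccddddcdcd.
Reading y = c takes D from s2 back to s2, so after x·y·y·y the machine is still in s2, and z then leads to the accepting state s6. Hence ddcccddddcdcd ∈ L(D).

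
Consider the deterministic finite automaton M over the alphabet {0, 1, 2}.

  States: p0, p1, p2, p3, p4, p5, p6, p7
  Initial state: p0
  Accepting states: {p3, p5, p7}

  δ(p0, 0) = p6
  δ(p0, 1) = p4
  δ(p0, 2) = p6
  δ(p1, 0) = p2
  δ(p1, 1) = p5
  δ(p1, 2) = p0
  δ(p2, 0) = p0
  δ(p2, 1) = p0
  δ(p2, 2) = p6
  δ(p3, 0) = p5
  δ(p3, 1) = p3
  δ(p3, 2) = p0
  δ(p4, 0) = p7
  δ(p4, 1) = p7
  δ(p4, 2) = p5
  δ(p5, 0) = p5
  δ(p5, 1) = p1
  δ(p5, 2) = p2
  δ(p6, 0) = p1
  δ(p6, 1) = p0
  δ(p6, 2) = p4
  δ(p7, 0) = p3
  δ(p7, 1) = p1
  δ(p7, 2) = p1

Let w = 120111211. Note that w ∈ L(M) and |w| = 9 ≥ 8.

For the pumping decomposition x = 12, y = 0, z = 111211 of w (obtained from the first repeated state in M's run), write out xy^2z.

xy^2z = 12·0·0·111211 = 1200111211.
Reading y = 0 takes M from p5 back to p5, so after x·y·y the machine is still in p5, and z then leads to the accepting state p7. Hence 1200111211 ∈ L(M).

1200111211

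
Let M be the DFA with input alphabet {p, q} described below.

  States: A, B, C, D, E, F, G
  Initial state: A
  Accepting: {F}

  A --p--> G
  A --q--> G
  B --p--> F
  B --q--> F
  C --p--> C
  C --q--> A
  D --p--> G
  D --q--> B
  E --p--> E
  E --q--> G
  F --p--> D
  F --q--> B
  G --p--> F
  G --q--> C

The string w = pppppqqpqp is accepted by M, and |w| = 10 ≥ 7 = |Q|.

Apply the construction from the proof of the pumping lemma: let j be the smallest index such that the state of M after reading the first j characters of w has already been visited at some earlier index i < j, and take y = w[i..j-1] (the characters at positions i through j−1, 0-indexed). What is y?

State sequence: A -p-> G -p-> F -p-> D -p-> G -p-> F -q-> B -q-> F -p-> D -q-> B -p-> F
First repeat at step 4: G was already visited.

So i = 1, j = 4, giving x = w[0:1] = p, y = w[1:4] = ppp, z = w[4:10] = pqqpqp.
Check: |xy| = 4 ≤ 7 and |y| = 3 ≥ 1. Reading y takes M from G back to G, so every xyⁱz is accepted.

ppp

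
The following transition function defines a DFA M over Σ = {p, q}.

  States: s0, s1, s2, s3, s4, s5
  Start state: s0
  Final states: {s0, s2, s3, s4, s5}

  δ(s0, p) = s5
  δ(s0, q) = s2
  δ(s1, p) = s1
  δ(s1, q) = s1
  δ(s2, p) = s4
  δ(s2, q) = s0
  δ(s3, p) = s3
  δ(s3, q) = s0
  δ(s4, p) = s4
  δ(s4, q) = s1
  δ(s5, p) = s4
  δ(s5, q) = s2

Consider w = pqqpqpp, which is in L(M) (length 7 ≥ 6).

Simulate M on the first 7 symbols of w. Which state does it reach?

s4

State sequence: s0 -p-> s5 -q-> s2 -q-> s0 -p-> s5 -q-> s2 -p-> s4 -p-> s4

After reading 7 characters, M is in state s4.
(This kind of state-tracing is the core of the pumping-lemma construction: with 6 states, pigeonhole forces a repeat within the first 6 steps.)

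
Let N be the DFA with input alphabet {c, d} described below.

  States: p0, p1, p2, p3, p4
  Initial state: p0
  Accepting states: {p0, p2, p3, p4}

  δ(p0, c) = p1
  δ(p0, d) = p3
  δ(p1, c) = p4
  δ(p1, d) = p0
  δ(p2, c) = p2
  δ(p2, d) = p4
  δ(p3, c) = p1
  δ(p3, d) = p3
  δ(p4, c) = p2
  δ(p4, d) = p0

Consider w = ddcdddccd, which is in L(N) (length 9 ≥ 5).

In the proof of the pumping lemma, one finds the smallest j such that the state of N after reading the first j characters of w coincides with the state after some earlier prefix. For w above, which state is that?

Run of N on w = d d c d d d c c d:
  step 0: p0  (start)
  step 1: p3  (read d: p0→p3)
  step 2: p3  (read d: p3→p3)   ← first repeat (p3 seen earlier)
  step 3: p1  (read c: p3→p1)
  step 4: p0  (read d: p1→p0)
  step 5: p3  (read d: p0→p3)
  step 6: p3  (read d: p3→p3)
  step 7: p1  (read c: p3→p1)
  step 8: p4  (read c: p1→p4)
  step 9: p0  (read d: p4→p0)

The earliest repeat is at step j = 2: N is in p3, which it already visited at step i = 1.
Pumping length from the standard proof: p = 5 (the number of states). The repeated state found above gives |xy| = j ≤ 5 and |y| = j − i ≥ 1.

p3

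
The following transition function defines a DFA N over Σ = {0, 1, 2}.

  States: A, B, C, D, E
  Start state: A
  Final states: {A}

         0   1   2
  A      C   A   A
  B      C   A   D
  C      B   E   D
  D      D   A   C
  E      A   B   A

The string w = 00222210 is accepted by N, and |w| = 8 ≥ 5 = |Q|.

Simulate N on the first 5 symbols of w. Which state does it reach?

D

State sequence: A -0-> C -0-> B -2-> D -2-> C -2-> D

After reading 5 characters, N is in state D.
(This kind of state-tracing is the core of the pumping-lemma construction: with 5 states, pigeonhole forces a repeat within the first 5 steps.)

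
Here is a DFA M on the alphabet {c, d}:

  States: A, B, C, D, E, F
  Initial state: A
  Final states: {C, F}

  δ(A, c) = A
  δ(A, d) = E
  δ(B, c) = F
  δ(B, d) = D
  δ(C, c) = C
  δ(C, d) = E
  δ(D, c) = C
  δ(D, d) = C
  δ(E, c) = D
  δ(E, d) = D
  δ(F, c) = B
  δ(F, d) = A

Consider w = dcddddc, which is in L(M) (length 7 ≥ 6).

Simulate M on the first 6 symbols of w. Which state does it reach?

State sequence: A -d-> E -c-> D -d-> C -d-> E -d-> D -d-> C

After reading 6 characters, M is in state C.

C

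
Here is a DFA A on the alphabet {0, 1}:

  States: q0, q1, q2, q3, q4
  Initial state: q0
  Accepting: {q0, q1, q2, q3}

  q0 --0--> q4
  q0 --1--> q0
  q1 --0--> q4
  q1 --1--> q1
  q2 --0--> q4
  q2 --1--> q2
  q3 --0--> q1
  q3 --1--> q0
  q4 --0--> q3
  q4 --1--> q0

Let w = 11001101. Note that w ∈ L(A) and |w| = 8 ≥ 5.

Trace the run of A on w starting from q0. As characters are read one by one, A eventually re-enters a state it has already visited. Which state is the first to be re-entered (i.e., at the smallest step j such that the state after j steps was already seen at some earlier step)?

q0

Run of A on w = 1 1 0 0 1 1 0 1:
  step 0: q0  (start)
  step 1: q0  (read 1: q0→q0)   ← first repeat (q0 seen earlier)
  step 2: q0  (read 1: q0→q0)
  step 3: q4  (read 0: q0→q4)
  step 4: q3  (read 0: q4→q3)
  step 5: q0  (read 1: q3→q0)
  step 6: q0  (read 1: q0→q0)
  step 7: q4  (read 0: q0→q4)
  step 8: q0  (read 1: q4→q0)

The earliest repeat is at step j = 1: A is in q0, which it already visited at step i = 0.
The DFA has 5 states, so the proof of the pumping lemma guarantees a repeated state among the first 5+1 visited; the segment between the two visits is the pumpable y.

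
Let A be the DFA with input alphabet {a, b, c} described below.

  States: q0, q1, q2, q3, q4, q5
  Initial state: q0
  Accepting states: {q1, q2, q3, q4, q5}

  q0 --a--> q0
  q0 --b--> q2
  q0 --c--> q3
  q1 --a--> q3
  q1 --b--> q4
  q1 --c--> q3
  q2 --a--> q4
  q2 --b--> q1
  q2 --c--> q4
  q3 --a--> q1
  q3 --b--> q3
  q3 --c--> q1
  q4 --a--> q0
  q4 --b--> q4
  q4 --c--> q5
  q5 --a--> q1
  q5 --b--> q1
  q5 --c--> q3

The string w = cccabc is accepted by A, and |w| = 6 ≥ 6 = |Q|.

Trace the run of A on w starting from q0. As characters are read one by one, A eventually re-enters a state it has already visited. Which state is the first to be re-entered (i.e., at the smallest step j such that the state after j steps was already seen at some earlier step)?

Run of A on w = c c c a b c:
  step 0: q0  (start)
  step 1: q3  (read c: q0→q3)
  step 2: q1  (read c: q3→q1)
  step 3: q3  (read c: q1→q3)   ← first repeat (q3 seen earlier)
  step 4: q1  (read a: q3→q1)
  step 5: q4  (read b: q1→q4)
  step 6: q5  (read c: q4→q5)

The earliest repeat is at step j = 3: A is in q3, which it already visited at step i = 1.
Since A has 6 states, any run of length ≥ 6 visits 6+1 states, so by pigeonhole some state repeats within the first 6 steps — that repeat gives the pumpable loop.

q3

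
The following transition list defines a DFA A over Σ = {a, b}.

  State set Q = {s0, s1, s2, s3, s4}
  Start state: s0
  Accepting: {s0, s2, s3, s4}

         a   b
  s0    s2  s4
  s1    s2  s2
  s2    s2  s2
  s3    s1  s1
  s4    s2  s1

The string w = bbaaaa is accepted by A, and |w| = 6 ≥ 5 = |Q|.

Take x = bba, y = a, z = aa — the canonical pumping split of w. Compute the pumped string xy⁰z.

xy⁰z = xz = bba·aa = bbaaa.
Reading y = a takes A from s2 back to s2, so after x the machine is still in s2, and z then leads to the accepting state s2. Hence bbaaa ∈ L(A).

bbaaa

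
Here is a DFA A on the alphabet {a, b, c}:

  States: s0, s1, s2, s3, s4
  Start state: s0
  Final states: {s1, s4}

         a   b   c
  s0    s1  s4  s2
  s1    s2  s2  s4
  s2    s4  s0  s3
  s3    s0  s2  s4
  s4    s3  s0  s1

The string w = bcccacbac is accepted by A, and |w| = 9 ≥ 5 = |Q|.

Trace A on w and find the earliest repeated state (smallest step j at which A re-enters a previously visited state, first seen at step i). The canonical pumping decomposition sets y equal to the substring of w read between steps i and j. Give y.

Run of A on w = b c c c a c b a c:
  step 0: s0  (start)
  step 1: s4  (read b: s0→s4)
  step 2: s1  (read c: s4→s1)
  step 3: s4  (read c: s1→s4)   ← first repeat (s4 seen earlier)
  step 4: s1  (read c: s4→s1)
  step 5: s2  (read a: s1→s2)
  step 6: s3  (read c: s2→s3)
  step 7: s2  (read b: s3→s2)
  step 8: s4  (read a: s2→s4)
  step 9: s1  (read c: s4→s1)

So i = 1, j = 3, giving x = w[0:1] = b, y = w[1:3] = cc, z = w[3:9] = cacbac.
Check: |xy| = 3 ≤ 5 and |y| = 2 ≥ 1. Reading y takes A from s4 back to s4, so every xyⁱz is accepted.
Since A has 5 states, any run of length ≥ 5 visits 5+1 states, so by pigeonhole some state repeats within the first 5 steps — that repeat gives the pumpable loop.

cc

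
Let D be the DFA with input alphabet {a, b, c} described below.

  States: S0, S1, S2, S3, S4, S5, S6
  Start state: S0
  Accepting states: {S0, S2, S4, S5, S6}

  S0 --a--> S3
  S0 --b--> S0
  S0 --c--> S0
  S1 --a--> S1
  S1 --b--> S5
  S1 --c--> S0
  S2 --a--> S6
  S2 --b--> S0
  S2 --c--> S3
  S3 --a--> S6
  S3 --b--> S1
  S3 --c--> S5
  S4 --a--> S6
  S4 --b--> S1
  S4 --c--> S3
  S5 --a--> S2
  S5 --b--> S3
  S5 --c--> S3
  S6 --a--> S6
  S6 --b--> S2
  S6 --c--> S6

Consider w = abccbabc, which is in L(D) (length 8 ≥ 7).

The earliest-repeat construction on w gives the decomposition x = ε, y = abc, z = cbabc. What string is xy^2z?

abcabccbabc

xy^2z = ε·abc·abc·cbabc = abcabccbabc.
Reading y = abc takes D from S0 back to S0, so after x·y·y the machine is still in S0, and z then leads to the accepting state S0. Hence abcabccbabc ∈ L(D).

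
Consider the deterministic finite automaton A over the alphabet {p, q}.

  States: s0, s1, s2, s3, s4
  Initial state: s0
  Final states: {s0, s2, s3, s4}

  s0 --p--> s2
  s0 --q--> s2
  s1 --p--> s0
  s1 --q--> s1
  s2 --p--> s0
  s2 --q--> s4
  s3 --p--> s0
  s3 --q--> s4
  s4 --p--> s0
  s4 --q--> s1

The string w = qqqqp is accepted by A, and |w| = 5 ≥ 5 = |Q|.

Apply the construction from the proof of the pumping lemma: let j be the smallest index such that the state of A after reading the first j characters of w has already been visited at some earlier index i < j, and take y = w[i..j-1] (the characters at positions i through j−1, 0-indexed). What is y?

State sequence: s0 -q-> s2 -q-> s4 -q-> s1 -q-> s1 -p-> s0
First repeat at step 4: s1 was already visited.

So i = 3, j = 4, giving x = w[0:3] = qqq, y = w[3:4] = q, z = w[4:5] = p.
Check: |xy| = 4 ≤ 5 and |y| = 1 ≥ 1. Reading y takes A from s1 back to s1, so every xyⁱz is accepted.
With |Q| = 5, pigeonhole forces a state repeat no later than step 5; the substring read between the first and second visits to that state can be pumped.

q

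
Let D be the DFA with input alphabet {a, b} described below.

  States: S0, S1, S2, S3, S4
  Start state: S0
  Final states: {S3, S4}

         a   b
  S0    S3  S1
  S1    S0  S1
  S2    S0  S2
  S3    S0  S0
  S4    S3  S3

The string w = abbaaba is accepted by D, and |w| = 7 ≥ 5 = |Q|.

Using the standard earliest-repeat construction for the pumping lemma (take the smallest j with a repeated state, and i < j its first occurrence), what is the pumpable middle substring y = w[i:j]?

Run of D on w = a b b a a b a:
  step 0: S0  (start)
  step 1: S3  (read a: S0→S3)
  step 2: S0  (read b: S3→S0)   ← first repeat (S0 seen earlier)
  step 3: S1  (read b: S0→S1)
  step 4: S0  (read a: S1→S0)
  step 5: S3  (read a: S0→S3)
  step 6: S0  (read b: S3→S0)
  step 7: S3  (read a: S0→S3)

So i = 0, j = 2, giving x = w[0:0] = ε, y = w[0:2] = ab, z = w[2:7] = baaba.
Check: |xy| = 2 ≤ 5 and |y| = 2 ≥ 1. Reading y takes D from S0 back to S0, so every xyⁱz is accepted.
Pumping length from the standard proof: p = 5 (the number of states). The repeated state found above gives |xy| = j ≤ 5 and |y| = j − i ≥ 1.

ab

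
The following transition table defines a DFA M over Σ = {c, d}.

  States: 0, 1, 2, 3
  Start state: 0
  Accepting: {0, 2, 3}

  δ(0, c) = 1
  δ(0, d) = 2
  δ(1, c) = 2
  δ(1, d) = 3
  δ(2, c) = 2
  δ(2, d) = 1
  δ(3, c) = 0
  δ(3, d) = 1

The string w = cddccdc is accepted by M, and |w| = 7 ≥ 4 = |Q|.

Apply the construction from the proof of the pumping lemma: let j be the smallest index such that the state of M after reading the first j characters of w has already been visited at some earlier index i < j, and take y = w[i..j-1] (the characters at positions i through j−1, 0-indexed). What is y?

dd

State sequence: 0 -c-> 1 -d-> 3 -d-> 1 -c-> 2 -c-> 2 -d-> 1 -c-> 2
First repeat at step 3: 1 was already visited.

So i = 1, j = 3, giving x = w[0:1] = c, y = w[1:3] = dd, z = w[3:7] = ccdc.
Check: |xy| = 3 ≤ 4 and |y| = 2 ≥ 1. Reading y takes M from 1 back to 1, so every xyⁱz is accepted.
Since M has 4 states, any run of length ≥ 4 visits 4+1 states, so by pigeonhole some state repeats within the first 4 steps — that repeat gives the pumpable loop.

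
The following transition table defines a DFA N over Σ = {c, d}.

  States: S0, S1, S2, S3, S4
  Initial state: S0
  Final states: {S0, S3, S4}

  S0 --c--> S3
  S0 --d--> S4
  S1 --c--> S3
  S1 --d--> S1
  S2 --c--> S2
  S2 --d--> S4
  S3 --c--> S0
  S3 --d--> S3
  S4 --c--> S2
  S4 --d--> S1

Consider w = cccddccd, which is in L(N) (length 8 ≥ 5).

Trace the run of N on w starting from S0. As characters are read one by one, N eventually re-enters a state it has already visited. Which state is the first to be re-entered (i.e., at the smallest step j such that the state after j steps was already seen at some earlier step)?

Run of N on w = c c c d d c c d:
  step 0: S0  (start)
  step 1: S3  (read c: S0→S3)
  step 2: S0  (read c: S3→S0)   ← first repeat (S0 seen earlier)
  step 3: S3  (read c: S0→S3)
  step 4: S3  (read d: S3→S3)
  step 5: S3  (read d: S3→S3)
  step 6: S0  (read c: S3→S0)
  step 7: S3  (read c: S0→S3)
  step 8: S3  (read d: S3→S3)

The earliest repeat is at step j = 2: N is in S0, which it already visited at step i = 0.
Pumping length from the standard proof: p = 5 (the number of states). The repeated state found above gives |xy| = j ≤ 5 and |y| = j − i ≥ 1.

S0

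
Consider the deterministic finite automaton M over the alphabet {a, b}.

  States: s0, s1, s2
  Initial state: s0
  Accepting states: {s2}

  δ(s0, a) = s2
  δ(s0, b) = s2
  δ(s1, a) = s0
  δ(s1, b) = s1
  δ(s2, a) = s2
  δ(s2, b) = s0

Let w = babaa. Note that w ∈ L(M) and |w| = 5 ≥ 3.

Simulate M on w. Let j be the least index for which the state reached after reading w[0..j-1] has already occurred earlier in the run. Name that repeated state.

s2

State sequence: s0 -b-> s2 -a-> s2 -b-> s0 -a-> s2 -a-> s2
First repeat at step 2: s2 was already visited.

The earliest repeat is at step j = 2: M is in s2, which it already visited at step i = 1.
Pumping length from the standard proof: p = 3 (the number of states). The repeated state found above gives |xy| = j ≤ 3 and |y| = j − i ≥ 1.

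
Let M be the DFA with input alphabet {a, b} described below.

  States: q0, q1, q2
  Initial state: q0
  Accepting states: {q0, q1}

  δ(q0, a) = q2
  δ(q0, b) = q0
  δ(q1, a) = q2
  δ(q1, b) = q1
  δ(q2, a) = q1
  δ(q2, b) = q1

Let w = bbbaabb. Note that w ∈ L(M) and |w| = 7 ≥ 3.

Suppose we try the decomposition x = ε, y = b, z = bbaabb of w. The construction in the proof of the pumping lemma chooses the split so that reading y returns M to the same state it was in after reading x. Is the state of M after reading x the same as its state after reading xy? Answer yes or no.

yes

Run of M on the first 1 characters of w = b:
  step 0: q0  (start)
  step 1: q0  (read b: q0→q0)

After x (step 0): q0. After xy (step 1): q0.
They match, so y = b drives M around a cycle from q0 back to itself; pumping y any number of times keeps M in q0 before reading z, and xyⁱz ∈ L(M) for every i ≥ 0.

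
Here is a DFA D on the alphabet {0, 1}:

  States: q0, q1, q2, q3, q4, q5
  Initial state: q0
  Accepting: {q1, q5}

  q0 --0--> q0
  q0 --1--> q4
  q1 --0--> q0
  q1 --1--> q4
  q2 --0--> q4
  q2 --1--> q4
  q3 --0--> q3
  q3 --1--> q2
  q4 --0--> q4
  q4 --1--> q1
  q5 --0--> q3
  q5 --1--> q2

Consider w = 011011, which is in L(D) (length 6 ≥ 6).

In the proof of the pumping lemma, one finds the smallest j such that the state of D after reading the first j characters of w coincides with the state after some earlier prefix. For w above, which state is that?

Run of D on w = 0 1 1 0 1 1:
  step 0: q0  (start)
  step 1: q0  (read 0: q0→q0)   ← first repeat (q0 seen earlier)
  step 2: q4  (read 1: q0→q4)
  step 3: q1  (read 1: q4→q1)
  step 4: q0  (read 0: q1→q0)
  step 5: q4  (read 1: q0→q4)
  step 6: q1  (read 1: q4→q1)

The earliest repeat is at step j = 1: D is in q0, which it already visited at step i = 0.
With |Q| = 6, pigeonhole forces a state repeat no later than step 6; the substring read between the first and second visits to that state can be pumped.

q0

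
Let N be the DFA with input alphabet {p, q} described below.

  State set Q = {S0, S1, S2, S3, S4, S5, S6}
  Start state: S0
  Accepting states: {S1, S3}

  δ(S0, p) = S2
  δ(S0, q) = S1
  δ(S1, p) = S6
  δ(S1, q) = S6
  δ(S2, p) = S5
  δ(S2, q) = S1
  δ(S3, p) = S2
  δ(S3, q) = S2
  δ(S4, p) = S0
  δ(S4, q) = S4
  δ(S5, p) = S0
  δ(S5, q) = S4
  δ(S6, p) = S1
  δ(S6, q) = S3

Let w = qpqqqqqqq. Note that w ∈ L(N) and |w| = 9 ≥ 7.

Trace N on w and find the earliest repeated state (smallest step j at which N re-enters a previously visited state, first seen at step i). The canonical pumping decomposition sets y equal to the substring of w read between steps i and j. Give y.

pqqq

Run of N on w = q p q q q q q q q:
  step 0: S0  (start)
  step 1: S1  (read q: S0→S1)
  step 2: S6  (read p: S1→S6)
  step 3: S3  (read q: S6→S3)
  step 4: S2  (read q: S3→S2)
  step 5: S1  (read q: S2→S1)   ← first repeat (S1 seen earlier)
  step 6: S6  (read q: S1→S6)
  step 7: S3  (read q: S6→S3)
  step 8: S2  (read q: S3→S2)
  step 9: S1  (read q: S2→S1)

So i = 1, j = 5, giving x = w[0:1] = q, y = w[1:5] = pqqq, z = w[5:9] = qqqq.
Check: |xy| = 5 ≤ 7 and |y| = 4 ≥ 1. Reading y takes N from S1 back to S1, so every xyⁱz is accepted.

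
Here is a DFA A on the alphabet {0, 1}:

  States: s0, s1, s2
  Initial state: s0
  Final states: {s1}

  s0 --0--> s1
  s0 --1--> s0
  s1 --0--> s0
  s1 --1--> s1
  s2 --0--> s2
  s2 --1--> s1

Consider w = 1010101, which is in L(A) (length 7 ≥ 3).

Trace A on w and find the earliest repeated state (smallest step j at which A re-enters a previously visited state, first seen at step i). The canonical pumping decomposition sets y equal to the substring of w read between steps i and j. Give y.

State sequence: s0 -1-> s0 -0-> s1 -1-> s1 -0-> s0 -1-> s0 -0-> s1 -1-> s1
First repeat at step 1: s0 was already visited.

So i = 0, j = 1, giving x = w[0:0] = ε, y = w[0:1] = 1, z = w[1:7] = 010101.
Check: |xy| = 1 ≤ 3 and |y| = 1 ≥ 1. Reading y takes A from s0 back to s0, so every xyⁱz is accepted.
The DFA has 3 states, so the proof of the pumping lemma guarantees a repeated state among the first 3+1 visited; the segment between the two visits is the pumpable y.

1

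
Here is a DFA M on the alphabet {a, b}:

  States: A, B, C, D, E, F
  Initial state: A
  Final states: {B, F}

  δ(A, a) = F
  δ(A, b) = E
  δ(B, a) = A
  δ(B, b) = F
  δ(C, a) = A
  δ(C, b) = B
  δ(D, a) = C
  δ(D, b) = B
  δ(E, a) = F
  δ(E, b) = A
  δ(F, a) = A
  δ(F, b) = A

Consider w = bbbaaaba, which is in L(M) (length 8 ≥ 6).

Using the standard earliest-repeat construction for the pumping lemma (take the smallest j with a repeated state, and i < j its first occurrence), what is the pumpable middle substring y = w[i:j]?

bb

State sequence: A -b-> E -b-> A -b-> E -a-> F -a-> A -a-> F -b-> A -a-> F
First repeat at step 2: A was already visited.

So i = 0, j = 2, giving x = w[0:0] = ε, y = w[0:2] = bb, z = w[2:8] = baaaba.
Check: |xy| = 2 ≤ 6 and |y| = 2 ≥ 1. Reading y takes M from A back to A, so every xyⁱz is accepted.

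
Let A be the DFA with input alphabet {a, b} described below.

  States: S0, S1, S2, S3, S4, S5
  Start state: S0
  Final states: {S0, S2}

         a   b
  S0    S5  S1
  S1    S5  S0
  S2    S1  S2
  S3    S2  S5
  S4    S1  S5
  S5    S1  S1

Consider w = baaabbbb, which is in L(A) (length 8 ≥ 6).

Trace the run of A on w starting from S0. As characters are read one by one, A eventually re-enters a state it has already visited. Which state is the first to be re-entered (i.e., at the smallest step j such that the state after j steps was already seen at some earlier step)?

S1

Run of A on w = b a a a b b b b:
  step 0: S0  (start)
  step 1: S1  (read b: S0→S1)
  step 2: S5  (read a: S1→S5)
  step 3: S1  (read a: S5→S1)   ← first repeat (S1 seen earlier)
  step 4: S5  (read a: S1→S5)
  step 5: S1  (read b: S5→S1)
  step 6: S0  (read b: S1→S0)
  step 7: S1  (read b: S0→S1)
  step 8: S0  (read b: S1→S0)

The earliest repeat is at step j = 3: A is in S1, which it already visited at step i = 1.
Since A has 6 states, any run of length ≥ 6 visits 6+1 states, so by pigeonhole some state repeats within the first 6 steps — that repeat gives the pumpable loop.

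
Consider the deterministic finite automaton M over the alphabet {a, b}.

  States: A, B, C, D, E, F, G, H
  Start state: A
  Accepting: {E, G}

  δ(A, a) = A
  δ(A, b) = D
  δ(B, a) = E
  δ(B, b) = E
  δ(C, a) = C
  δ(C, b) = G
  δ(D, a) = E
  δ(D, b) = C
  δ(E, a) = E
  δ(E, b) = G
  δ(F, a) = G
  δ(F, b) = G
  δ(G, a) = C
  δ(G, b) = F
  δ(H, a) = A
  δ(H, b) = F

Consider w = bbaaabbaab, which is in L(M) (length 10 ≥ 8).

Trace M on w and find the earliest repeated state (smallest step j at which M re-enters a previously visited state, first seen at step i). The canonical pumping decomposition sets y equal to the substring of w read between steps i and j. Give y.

a

Run of M on w = b b a a a b b a a b:
  step 0: A  (start)
  step 1: D  (read b: A→D)
  step 2: C  (read b: D→C)
  step 3: C  (read a: C→C)   ← first repeat (C seen earlier)
  step 4: C  (read a: C→C)
  step 5: C  (read a: C→C)
  step 6: G  (read b: C→G)
  step 7: F  (read b: G→F)
  step 8: G  (read a: F→G)
  step 9: C  (read a: G→C)
  step 10: G  (read b: C→G)

So i = 2, j = 3, giving x = w[0:2] = bb, y = w[2:3] = a, z = w[3:10] = aabbaab.
Check: |xy| = 3 ≤ 8 and |y| = 1 ≥ 1. Reading y takes M from C back to C, so every xyⁱz is accepted.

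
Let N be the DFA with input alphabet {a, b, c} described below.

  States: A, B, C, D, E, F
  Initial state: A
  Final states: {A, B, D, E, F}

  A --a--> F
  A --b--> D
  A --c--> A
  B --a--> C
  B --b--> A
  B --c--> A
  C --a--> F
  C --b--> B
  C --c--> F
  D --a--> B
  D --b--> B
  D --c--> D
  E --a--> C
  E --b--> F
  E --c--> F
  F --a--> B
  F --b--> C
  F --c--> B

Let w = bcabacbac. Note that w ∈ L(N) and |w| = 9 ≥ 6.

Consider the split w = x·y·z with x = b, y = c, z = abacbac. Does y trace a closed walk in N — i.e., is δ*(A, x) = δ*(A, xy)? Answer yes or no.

yes

Run of N on the first 2 characters of w = b c:
  step 0: A  (start)
  step 1: D  (read b: A→D)
  step 2: D  (read c: D→D)

After x (step 1): D. After xy (step 2): D.
They match, so y = c drives N around a cycle from D back to itself; pumping y any number of times keeps N in D before reading z, and xyⁱz ∈ L(N) for every i ≥ 0.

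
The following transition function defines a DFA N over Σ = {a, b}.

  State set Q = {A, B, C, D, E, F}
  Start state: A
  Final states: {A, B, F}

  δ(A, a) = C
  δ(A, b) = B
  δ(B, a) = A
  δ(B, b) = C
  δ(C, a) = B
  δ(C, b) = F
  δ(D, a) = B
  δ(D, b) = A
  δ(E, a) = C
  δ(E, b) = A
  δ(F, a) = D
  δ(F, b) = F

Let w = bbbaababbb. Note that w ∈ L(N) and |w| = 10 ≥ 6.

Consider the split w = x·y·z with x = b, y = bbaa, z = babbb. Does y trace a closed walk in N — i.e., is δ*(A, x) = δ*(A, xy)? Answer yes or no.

yes

Run of N on the first 5 characters of w = b b b a a:
  step 0: A  (start)
  step 1: B  (read b: A→B)
  step 2: C  (read b: B→C)
  step 3: F  (read b: C→F)
  step 4: D  (read a: F→D)
  step 5: B  (read a: D→B)

After x (step 1): B. After xy (step 5): B.
They match, so y = bbaa drives N around a cycle from B back to itself; pumping y any number of times keeps N in B before reading z, and xyⁱz ∈ L(N) for every i ≥ 0.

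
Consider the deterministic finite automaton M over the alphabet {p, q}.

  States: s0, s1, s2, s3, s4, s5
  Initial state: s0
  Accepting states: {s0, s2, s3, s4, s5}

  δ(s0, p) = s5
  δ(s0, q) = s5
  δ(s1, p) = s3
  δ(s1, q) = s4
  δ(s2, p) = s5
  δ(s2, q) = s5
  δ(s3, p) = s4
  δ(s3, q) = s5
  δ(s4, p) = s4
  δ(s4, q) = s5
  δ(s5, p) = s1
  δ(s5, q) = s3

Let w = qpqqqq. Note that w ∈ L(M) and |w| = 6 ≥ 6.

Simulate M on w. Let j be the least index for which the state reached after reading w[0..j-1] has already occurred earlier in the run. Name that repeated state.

s5

State sequence: s0 -q-> s5 -p-> s1 -q-> s4 -q-> s5 -q-> s3 -q-> s5
First repeat at step 4: s5 was already visited.

The earliest repeat is at step j = 4: M is in s5, which it already visited at step i = 1.
Since M has 6 states, any run of length ≥ 6 visits 6+1 states, so by pigeonhole some state repeats within the first 6 steps — that repeat gives the pumpable loop.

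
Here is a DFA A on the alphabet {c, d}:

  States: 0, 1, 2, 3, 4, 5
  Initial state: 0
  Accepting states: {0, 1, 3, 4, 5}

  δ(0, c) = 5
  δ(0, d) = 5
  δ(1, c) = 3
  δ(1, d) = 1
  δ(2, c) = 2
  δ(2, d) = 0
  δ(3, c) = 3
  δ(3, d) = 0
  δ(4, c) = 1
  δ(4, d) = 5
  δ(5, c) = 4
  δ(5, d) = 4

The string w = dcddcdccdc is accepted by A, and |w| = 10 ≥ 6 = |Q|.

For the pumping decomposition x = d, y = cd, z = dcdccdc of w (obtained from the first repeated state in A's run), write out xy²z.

xy^2z = d·cd·cd·dcdccdc = dcdcddcdccdc.
Reading y = cd takes A from 5 back to 5, so after x·y·y the machine is still in 5, and z then leads to the accepting state 5. Hence dcdcddcdccdc ∈ L(A).

dcdcddcdccdc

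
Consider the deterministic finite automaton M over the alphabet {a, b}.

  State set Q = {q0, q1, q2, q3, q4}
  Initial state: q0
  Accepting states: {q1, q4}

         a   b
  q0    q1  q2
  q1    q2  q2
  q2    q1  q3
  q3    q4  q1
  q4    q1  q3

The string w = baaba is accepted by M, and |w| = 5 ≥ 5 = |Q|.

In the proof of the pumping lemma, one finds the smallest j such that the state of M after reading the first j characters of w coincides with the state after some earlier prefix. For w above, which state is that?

q2

Run of M on w = b a a b a:
  step 0: q0  (start)
  step 1: q2  (read b: q0→q2)
  step 2: q1  (read a: q2→q1)
  step 3: q2  (read a: q1→q2)   ← first repeat (q2 seen earlier)
  step 4: q3  (read b: q2→q3)
  step 5: q4  (read a: q3→q4)

The earliest repeat is at step j = 3: M is in q2, which it already visited at step i = 1.
Pumping length from the standard proof: p = 5 (the number of states). The repeated state found above gives |xy| = j ≤ 5 and |y| = j − i ≥ 1.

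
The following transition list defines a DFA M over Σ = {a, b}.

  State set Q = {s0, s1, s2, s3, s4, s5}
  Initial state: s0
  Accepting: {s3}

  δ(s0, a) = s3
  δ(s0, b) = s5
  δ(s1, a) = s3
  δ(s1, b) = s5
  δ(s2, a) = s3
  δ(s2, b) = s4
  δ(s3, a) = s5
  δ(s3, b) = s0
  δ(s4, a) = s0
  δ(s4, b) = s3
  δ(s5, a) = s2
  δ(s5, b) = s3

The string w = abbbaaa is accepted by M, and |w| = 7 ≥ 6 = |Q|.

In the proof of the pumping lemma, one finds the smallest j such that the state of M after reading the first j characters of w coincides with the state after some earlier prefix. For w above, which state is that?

s0

State sequence: s0 -a-> s3 -b-> s0 -b-> s5 -b-> s3 -a-> s5 -a-> s2 -a-> s3
First repeat at step 2: s0 was already visited.

The earliest repeat is at step j = 2: M is in s0, which it already visited at step i = 0.
The DFA has 6 states, so the proof of the pumping lemma guarantees a repeated state among the first 6+1 visited; the segment between the two visits is the pumpable y.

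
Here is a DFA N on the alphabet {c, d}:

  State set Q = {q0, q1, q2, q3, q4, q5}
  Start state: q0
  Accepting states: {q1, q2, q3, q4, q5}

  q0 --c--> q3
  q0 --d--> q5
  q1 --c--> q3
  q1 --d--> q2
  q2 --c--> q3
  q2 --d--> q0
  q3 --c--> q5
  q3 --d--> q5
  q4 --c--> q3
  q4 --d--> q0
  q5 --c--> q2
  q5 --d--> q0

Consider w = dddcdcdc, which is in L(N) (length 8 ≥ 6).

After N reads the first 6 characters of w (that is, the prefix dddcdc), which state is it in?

q3

State sequence: q0 -d-> q5 -d-> q0 -d-> q5 -c-> q2 -d-> q0 -c-> q3

After reading 6 characters, N is in state q3.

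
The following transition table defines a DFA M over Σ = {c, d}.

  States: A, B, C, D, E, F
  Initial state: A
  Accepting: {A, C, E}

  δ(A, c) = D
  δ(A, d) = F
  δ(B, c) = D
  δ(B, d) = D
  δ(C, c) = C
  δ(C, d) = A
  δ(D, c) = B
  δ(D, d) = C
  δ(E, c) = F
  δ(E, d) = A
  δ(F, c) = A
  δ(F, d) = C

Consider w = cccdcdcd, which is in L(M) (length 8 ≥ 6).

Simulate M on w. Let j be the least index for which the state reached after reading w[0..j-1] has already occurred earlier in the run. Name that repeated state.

State sequence: A -c-> D -c-> B -c-> D -d-> C -c-> C -d-> A -c-> D -d-> C
First repeat at step 3: D was already visited.

The earliest repeat is at step j = 3: M is in D, which it already visited at step i = 1.
Pumping length from the standard proof: p = 6 (the number of states). The repeated state found above gives |xy| = j ≤ 6 and |y| = j − i ≥ 1.

D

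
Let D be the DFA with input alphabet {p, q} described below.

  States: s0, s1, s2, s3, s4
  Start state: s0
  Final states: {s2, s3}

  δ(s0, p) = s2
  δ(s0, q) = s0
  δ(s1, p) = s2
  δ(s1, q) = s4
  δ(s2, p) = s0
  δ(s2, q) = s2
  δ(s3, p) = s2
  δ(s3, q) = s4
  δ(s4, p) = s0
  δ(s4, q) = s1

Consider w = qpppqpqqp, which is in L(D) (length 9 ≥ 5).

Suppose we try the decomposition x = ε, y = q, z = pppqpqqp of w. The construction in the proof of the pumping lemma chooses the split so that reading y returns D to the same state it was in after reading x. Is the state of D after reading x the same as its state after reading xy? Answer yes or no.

State sequence: s0 -q-> s0

After x (step 0): s0. After xy (step 1): s0.
They match, so y = q drives D around a cycle from s0 back to itself; pumping y any number of times keeps D in s0 before reading z, and xyⁱz ∈ L(D) for every i ≥ 0.

yes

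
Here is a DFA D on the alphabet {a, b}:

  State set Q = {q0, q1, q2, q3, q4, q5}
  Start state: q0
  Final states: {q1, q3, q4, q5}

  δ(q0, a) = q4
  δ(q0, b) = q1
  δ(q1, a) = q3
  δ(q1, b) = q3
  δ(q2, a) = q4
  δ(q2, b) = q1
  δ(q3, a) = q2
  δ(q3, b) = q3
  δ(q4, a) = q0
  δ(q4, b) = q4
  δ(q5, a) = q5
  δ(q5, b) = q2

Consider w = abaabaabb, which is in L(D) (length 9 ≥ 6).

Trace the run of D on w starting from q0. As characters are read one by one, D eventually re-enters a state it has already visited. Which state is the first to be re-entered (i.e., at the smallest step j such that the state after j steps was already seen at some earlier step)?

q4

State sequence: q0 -a-> q4 -b-> q4 -a-> q0 -a-> q4 -b-> q4 -a-> q0 -a-> q4 -b-> q4 -b-> q4
First repeat at step 2: q4 was already visited.

The earliest repeat is at step j = 2: D is in q4, which it already visited at step i = 1.
Pumping length from the standard proof: p = 6 (the number of states). The repeated state found above gives |xy| = j ≤ 6 and |y| = j − i ≥ 1.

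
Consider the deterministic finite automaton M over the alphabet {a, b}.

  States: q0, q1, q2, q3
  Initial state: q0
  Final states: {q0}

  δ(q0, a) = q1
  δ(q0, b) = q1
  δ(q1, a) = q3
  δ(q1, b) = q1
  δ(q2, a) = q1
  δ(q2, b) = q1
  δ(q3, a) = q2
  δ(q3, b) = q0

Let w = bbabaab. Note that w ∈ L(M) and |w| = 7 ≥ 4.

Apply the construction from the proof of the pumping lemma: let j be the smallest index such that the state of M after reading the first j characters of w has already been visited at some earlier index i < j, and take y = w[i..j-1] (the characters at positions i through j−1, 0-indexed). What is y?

b

State sequence: q0 -b-> q1 -b-> q1 -a-> q3 -b-> q0 -a-> q1 -a-> q3 -b-> q0
First repeat at step 2: q1 was already visited.

So i = 1, j = 2, giving x = w[0:1] = b, y = w[1:2] = b, z = w[2:7] = abaab.
Check: |xy| = 2 ≤ 4 and |y| = 1 ≥ 1. Reading y takes M from q1 back to q1, so every xyⁱz is accepted.
With |Q| = 4, pigeonhole forces a state repeat no later than step 4; the substring read between the first and second visits to that state can be pumped.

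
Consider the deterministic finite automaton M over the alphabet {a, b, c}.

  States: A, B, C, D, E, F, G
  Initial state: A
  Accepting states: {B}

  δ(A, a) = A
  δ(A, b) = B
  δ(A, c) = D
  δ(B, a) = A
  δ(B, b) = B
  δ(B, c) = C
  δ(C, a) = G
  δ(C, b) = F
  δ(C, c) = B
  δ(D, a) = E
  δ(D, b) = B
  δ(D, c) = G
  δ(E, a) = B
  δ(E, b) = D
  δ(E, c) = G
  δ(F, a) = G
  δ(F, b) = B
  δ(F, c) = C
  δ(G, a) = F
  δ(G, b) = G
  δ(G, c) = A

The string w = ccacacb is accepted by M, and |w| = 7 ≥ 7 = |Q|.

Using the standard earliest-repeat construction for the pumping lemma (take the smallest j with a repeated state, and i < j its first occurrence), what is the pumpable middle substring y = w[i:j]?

aca

State sequence: A -c-> D -c-> G -a-> F -c-> C -a-> G -c-> A -b-> B
First repeat at step 5: G was already visited.

So i = 2, j = 5, giving x = w[0:2] = cc, y = w[2:5] = aca, z = w[5:7] = cb.
Check: |xy| = 5 ≤ 7 and |y| = 3 ≥ 1. Reading y takes M from G back to G, so every xyⁱz is accepted.
The DFA has 7 states, so the proof of the pumping lemma guarantees a repeated state among the first 7+1 visited; the segment between the two visits is the pumpable y.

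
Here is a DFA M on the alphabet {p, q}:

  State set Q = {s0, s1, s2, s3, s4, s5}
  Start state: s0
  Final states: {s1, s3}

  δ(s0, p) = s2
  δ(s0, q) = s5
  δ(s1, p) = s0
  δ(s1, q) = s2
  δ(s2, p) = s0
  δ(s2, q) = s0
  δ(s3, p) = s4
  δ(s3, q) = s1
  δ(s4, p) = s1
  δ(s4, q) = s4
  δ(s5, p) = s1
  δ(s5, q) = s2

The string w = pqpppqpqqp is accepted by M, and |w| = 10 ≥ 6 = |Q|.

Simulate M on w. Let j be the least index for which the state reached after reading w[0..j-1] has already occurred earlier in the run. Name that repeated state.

State sequence: s0 -p-> s2 -q-> s0 -p-> s2 -p-> s0 -p-> s2 -q-> s0 -p-> s2 -q-> s0 -q-> s5 -p-> s1
First repeat at step 2: s0 was already visited.

The earliest repeat is at step j = 2: M is in s0, which it already visited at step i = 0.

s0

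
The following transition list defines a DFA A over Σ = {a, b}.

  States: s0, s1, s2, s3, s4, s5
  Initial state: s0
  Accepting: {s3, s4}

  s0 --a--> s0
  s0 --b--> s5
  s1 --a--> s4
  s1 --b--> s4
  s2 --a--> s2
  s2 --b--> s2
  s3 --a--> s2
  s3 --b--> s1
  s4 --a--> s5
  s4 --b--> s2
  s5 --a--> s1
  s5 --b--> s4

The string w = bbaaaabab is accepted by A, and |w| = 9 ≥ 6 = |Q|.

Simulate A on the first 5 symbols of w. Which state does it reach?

State sequence: s0 -b-> s5 -b-> s4 -a-> s5 -a-> s1 -a-> s4

After reading 5 characters, A is in state s4.

s4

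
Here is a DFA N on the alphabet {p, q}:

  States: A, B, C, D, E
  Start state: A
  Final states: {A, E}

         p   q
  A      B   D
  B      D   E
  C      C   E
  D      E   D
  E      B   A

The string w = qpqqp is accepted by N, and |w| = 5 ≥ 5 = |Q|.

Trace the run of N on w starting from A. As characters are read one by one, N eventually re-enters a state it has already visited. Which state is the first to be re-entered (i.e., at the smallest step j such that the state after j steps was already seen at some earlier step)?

A

State sequence: A -q-> D -p-> E -q-> A -q-> D -p-> E
First repeat at step 3: A was already visited.

The earliest repeat is at step j = 3: N is in A, which it already visited at step i = 0.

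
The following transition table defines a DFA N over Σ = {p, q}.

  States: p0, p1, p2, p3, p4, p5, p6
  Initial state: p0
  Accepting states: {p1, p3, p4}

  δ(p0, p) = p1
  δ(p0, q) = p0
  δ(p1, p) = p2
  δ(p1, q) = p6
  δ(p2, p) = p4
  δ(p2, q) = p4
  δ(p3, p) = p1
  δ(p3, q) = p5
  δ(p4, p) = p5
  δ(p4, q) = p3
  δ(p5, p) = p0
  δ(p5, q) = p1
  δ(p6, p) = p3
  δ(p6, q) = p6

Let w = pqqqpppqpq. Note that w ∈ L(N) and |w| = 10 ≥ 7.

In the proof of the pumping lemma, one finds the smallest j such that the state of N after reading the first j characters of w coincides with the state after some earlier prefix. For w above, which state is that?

Run of N on w = p q q q p p p q p q:
  step 0: p0  (start)
  step 1: p1  (read p: p0→p1)
  step 2: p6  (read q: p1→p6)
  step 3: p6  (read q: p6→p6)   ← first repeat (p6 seen earlier)
  step 4: p6  (read q: p6→p6)
  step 5: p3  (read p: p6→p3)
  step 6: p1  (read p: p3→p1)
  step 7: p2  (read p: p1→p2)
  step 8: p4  (read q: p2→p4)
  step 9: p5  (read p: p4→p5)
  step 10: p1  (read q: p5→p1)

The earliest repeat is at step j = 3: N is in p6, which it already visited at step i = 2.
The DFA has 7 states, so the proof of the pumping lemma guarantees a repeated state among the first 7+1 visited; the segment between the two visits is the pumpable y.

p6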